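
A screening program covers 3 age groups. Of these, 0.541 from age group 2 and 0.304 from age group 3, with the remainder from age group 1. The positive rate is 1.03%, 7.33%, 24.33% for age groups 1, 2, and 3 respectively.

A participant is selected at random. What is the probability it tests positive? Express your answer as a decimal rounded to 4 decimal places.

P(1) = 1 − (0.541 + 0.304) = 0.155.
P(T) = P(T|1)·P(1) + P(T|2)·P(2) + P(T|3)·P(3)
      = 0.0103·0.155 + 0.0733·0.541 + 0.2433·0.304
      = 0.0015965 + 0.0396553 + 0.0739632 = 0.115215

0.1152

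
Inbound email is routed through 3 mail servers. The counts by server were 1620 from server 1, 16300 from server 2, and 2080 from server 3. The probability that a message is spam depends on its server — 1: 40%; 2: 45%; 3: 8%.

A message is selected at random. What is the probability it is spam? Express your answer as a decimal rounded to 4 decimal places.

0.4075

Total: 1620 + 16300 + 2080 = 20000.
P(1) = 1620/20000 = 0.081. P(2) = 16300/20000 = 0.815. P(3) = 2080/20000 = 0.104.
Using total probability over the partition,
P(S) = P(S|1)·P(1) + P(S|2)·P(2) + P(S|3)·P(3)
      = 0.4·0.081 + 0.45·0.815 + 0.08·0.104
      = 0.0324 + 0.36675 + 0.00832 = 0.40747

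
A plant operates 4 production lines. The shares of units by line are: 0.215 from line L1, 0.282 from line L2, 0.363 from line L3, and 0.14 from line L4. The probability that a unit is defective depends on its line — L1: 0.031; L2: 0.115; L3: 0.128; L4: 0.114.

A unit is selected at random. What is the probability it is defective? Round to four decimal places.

P(D) = P(D|L1)·P(L1) + P(D|L2)·P(L2) + P(D|L3)·P(L3) + P(D|L4)·P(L4)
      = 0.031·0.215 + 0.115·0.282 + 0.128·0.363 + 0.114·0.14
      = 0.006665 + 0.03243 + 0.046464 + 0.01596 = 0.101519

P(D) ≈ 0.1015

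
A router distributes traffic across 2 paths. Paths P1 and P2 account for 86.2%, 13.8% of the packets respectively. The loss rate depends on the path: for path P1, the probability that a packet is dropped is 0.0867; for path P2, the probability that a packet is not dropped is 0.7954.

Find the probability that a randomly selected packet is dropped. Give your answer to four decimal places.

P(L|P2) = 1 − 0.7954 = 0.2046.
P(L) = P(L|P1)·P(P1) + P(L|P2)·P(P2)
      = 0.0867·0.862 + 0.2046·0.138
      = 0.0747354 + 0.0282348 = 0.1029702

P(L) ≈ 0.1030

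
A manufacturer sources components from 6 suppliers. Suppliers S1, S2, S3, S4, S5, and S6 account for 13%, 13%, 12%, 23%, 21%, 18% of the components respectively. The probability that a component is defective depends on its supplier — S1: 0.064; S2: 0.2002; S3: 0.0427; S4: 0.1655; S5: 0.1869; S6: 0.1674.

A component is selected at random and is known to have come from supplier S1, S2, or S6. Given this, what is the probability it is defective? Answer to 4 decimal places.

0.1465

Let S = {S1, S2, S6}.
P(S) = 0.13 + 0.13 + 0.18 = 0.44.
P(D ∩ S) = 0.064·0.13 + 0.2002·0.13 + 0.1674·0.18 = 0.00832 + 0.026026 + 0.030132 = 0.064478.
P(D | S) = 0.064478 / 0.44 = 0.146541…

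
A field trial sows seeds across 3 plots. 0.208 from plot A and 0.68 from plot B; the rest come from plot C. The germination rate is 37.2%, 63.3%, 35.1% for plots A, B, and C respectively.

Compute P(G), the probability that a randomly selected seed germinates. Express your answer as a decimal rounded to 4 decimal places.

P(C) = 1 − (0.208 + 0.68) = 0.112.
Summing over the partition,
P(G) = P(G|A)·P(A) + P(G|B)·P(B) + P(G|C)·P(C)
      = 0.372·0.208 + 0.633·0.68 + 0.351·0.112
      = 0.077376 + 0.43044 + 0.039312 = 0.547128

0.5471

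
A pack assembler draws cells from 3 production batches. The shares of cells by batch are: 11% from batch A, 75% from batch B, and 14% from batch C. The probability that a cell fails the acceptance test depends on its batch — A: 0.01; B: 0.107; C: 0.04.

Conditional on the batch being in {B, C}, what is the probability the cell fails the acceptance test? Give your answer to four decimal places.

0.0965

Let S = {B, C}.
P(S) = 0.75 + 0.14 = 0.89.
P(F ∩ S) = 0.107·0.75 + 0.04·0.14 = 0.08025 + 0.0056 = 0.08585.
P(F | S) = 0.08585 / 0.89 = 0.096461…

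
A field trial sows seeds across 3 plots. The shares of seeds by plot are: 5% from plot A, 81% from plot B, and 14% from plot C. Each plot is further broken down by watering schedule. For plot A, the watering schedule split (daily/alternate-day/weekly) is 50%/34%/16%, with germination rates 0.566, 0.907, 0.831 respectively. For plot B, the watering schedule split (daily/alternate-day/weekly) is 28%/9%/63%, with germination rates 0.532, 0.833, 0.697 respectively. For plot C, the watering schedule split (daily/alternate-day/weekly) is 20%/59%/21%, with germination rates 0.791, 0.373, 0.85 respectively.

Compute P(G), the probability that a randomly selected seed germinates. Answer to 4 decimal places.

P(G|A) = 0.5·0.566 + 0.34·0.907 + 0.16·0.831 = 0.283 + 0.30838 + 0.13296 = 0.72434
P(G|B) = 0.28·0.532 + 0.09·0.833 + 0.63·0.697 = 0.14896 + 0.07497 + 0.43911 = 0.66304
P(G|C) = 0.2·0.791 + 0.59·0.373 + 0.21·0.85 = 0.1582 + 0.22007 + 0.1785 = 0.55677
By total probability over the outer partition,
P(G) = 0.05·0.72434 + 0.81·0.66304 + 0.14·0.55677
      = 0.036217 + 0.5370624 + 0.0779478 = 0.6512272

P(G) ≈ 0.6512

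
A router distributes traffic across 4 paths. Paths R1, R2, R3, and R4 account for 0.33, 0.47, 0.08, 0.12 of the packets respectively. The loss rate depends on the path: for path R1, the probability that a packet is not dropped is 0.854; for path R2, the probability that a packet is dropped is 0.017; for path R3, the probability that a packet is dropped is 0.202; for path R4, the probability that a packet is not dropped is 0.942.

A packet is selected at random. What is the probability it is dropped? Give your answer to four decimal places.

P(L) ≈ 0.0793

P(L|R1) = 1 − 0.854 = 0.146.
P(L|R4) = 1 − 0.942 = 0.058.
Using total probability over the partition,
P(L) = P(L|R1)·P(R1) + P(L|R2)·P(R2) + P(L|R3)·P(R3) + P(L|R4)·P(R4)
      = 0.146·0.33 + 0.017·0.47 + 0.202·0.08 + 0.058·0.12
      = 0.04818 + 0.00799 + 0.01616 + 0.00696 = 0.07929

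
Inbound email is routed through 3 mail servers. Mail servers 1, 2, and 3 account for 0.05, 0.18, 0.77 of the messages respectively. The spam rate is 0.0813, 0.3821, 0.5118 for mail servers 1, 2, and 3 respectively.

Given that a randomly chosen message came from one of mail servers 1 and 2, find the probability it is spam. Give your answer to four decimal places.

Let J = {1, 2}.
P(J) = 0.05 + 0.18 = 0.23.
P(S ∩ J) = 0.0813·0.05 + 0.3821·0.18 = 0.004065 + 0.068778 = 0.072843.
P(S | J) = 0.072843 / 0.23 = 0.316709…

P(S|J) ≈ 0.3167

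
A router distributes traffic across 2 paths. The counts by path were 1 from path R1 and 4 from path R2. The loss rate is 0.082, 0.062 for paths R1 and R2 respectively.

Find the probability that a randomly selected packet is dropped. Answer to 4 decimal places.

0.0660

Total: 1 + 4 = 5.
P(R1) = 1/5 = 0.2. P(R2) = 4/5 = 0.8.
P(L) = P(L|R1)·P(R1) + P(L|R2)·P(R2)
      = 0.082·0.2 + 0.062·0.8
      = 0.0164 + 0.0496 = 0.066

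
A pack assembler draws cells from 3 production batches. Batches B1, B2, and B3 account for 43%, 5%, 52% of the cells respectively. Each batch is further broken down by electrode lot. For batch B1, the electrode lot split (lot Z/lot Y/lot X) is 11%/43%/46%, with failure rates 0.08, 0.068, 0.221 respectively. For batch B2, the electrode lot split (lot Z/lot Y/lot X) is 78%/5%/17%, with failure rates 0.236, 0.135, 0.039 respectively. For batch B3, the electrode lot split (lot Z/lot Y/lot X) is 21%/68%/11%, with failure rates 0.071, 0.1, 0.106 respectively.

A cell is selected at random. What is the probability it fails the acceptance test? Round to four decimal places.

0.1191

P(F|B1) = 0.11·0.08 + 0.43·0.068 + 0.46·0.221 = 0.0088 + 0.02924 + 0.10166 = 0.1397
P(F|B2) = 0.78·0.236 + 0.05·0.135 + 0.17·0.039 = 0.18408 + 0.00675 + 0.00663 = 0.19746
P(F|B3) = 0.21·0.071 + 0.68·0.1 + 0.11·0.106 = 0.01491 + 0.068 + 0.01166 = 0.09457
Then overall,
P(F) = 0.43·0.1397 + 0.05·0.19746 + 0.52·0.09457
      = 0.060071 + 0.009873 + 0.0491764 = 0.1191204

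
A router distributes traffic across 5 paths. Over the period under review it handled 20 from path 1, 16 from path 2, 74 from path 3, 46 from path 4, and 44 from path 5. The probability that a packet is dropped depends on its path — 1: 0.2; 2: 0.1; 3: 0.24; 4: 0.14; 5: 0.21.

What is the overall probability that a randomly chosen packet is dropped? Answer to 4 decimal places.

0.1952

Total: 20 + 16 + 74 + 46 + 44 = 200.
P(1) = 20/200 = 0.1. P(2) = 16/200 = 0.08. P(3) = 74/200 = 0.37. P(4) = 46/200 = 0.23. P(5) = 44/200 = 0.22.
P(L) = P(L|1)·P(1) + P(L|2)·P(2) + P(L|3)·P(3) + P(L|4)·P(4) + P(L|5)·P(5)
      = 0.2·0.1 + 0.1·0.08 + 0.24·0.37 + 0.14·0.23 + 0.21·0.22
      = 0.02 + 0.008 + 0.0888 + 0.0322 + 0.0462 = 0.1952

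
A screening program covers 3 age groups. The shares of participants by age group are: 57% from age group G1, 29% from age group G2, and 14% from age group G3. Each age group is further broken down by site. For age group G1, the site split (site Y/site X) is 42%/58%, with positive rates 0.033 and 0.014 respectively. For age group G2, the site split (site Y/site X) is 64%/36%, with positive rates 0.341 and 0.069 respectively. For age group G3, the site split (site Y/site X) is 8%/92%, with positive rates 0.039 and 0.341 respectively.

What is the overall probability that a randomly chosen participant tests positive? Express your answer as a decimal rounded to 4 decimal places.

P(T|G1) = 0.42·0.033 + 0.58·0.014 = 0.01386 + 0.00812 = 0.02198
P(T|G2) = 0.64·0.341 + 0.36·0.069 = 0.21824 + 0.02484 = 0.24308
P(T|G3) = 0.08·0.039 + 0.92·0.341 = 0.00312 + 0.31372 = 0.31684
By total probability over the outer partition,
P(T) = 0.57·0.02198 + 0.29·0.24308 + 0.14·0.31684
      = 0.0125286 + 0.0704932 + 0.0443576 = 0.1273794

P(T) ≈ 0.1274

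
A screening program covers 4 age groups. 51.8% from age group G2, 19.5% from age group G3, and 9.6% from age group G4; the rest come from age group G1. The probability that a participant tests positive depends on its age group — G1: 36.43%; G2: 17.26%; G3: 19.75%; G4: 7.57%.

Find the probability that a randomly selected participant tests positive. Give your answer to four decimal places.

0.2048

P(G1) = 1 − (0.518 + 0.195 + 0.096) = 0.191.
Summing over the partition,
P(T) = P(T|G1)·P(G1) + P(T|G2)·P(G2) + P(T|G3)·P(G3) + P(T|G4)·P(G4)
      = 0.3643·0.191 + 0.1726·0.518 + 0.1975·0.195 + 0.0757·0.096
      = 0.0695813 + 0.0894068 + 0.0385125 + 0.0072672 = 0.2047678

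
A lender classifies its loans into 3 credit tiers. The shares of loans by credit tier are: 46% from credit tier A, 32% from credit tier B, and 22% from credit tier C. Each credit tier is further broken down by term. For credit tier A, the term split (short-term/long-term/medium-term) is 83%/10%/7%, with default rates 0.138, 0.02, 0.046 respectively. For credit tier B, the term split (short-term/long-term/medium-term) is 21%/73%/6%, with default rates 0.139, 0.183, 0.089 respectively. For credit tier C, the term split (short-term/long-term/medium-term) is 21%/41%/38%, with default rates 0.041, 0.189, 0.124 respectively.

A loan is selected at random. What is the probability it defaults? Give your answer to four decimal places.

P(D|A) = 0.83·0.138 + 0.1·0.02 + 0.07·0.046 = 0.11454 + 0.002 + 0.00322 = 0.11976
P(D|B) = 0.21·0.139 + 0.73·0.183 + 0.06·0.089 = 0.02919 + 0.13359 + 0.00534 = 0.16812
P(D|C) = 0.21·0.041 + 0.41·0.189 + 0.38·0.124 = 0.00861 + 0.07749 + 0.04712 = 0.13322
By total probability over the outer partition,
P(D) = 0.46·0.11976 + 0.32·0.16812 + 0.22·0.13322
      = 0.0550896 + 0.0537984 + 0.0293084 = 0.1381964

0.1382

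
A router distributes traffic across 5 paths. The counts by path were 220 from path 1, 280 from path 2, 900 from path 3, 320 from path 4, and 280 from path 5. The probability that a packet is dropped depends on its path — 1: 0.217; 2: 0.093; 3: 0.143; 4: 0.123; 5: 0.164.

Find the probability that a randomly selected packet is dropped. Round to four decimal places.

Total: 220 + 280 + 900 + 320 + 280 = 2000.
P(1) = 220/2000 = 0.11. P(2) = 280/2000 = 0.14. P(3) = 900/2000 = 0.45. P(4) = 320/2000 = 0.16. P(5) = 280/2000 = 0.14.
By the law of total probability,
P(L) = P(L|1)·P(1) + P(L|2)·P(2) + P(L|3)·P(3) + P(L|4)·P(4) + P(L|5)·P(5)
      = 0.217·0.11 + 0.093·0.14 + 0.143·0.45 + 0.123·0.16 + 0.164·0.14
      = 0.02387 + 0.01302 + 0.06435 + 0.01968 + 0.02296 = 0.14388

P(L) ≈ 0.1439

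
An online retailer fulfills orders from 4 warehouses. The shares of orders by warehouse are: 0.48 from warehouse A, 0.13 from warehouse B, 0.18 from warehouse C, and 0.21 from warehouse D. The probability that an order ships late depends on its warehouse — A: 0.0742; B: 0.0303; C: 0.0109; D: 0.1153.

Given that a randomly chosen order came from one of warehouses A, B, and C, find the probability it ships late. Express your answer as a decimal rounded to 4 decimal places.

Let S = {A, B, C}.
P(S) = 0.48 + 0.13 + 0.18 = 0.79.
P(L ∩ S) = 0.0742·0.48 + 0.0303·0.13 + 0.0109·0.18 = 0.035616 + 0.003939 + 0.001962 = 0.041517.
P(L | S) = 0.041517 / 0.79 = 0.052553…

P(L|S) ≈ 0.0526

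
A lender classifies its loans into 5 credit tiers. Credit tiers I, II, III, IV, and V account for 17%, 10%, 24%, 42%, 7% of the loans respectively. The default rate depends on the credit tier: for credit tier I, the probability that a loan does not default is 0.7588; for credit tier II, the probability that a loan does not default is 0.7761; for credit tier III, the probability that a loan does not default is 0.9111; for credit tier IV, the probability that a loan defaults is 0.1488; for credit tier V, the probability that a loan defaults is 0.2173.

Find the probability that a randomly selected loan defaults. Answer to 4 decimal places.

P(D|I) = 1 − 0.7588 = 0.2412.
P(D|II) = 1 − 0.7761 = 0.2239.
P(D|III) = 1 − 0.9111 = 0.0889.
P(D) = P(D|I)·P(I) + P(D|II)·P(II) + P(D|III)·P(III) + P(D|IV)·P(IV) + P(D|V)·P(V)
      = 0.2412·0.17 + 0.2239·0.1 + 0.0889·0.24 + 0.1488·0.42 + 0.2173·0.07
      = 0.041004 + 0.02239 + 0.021336 + 0.062496 + 0.015211 = 0.162437

0.1624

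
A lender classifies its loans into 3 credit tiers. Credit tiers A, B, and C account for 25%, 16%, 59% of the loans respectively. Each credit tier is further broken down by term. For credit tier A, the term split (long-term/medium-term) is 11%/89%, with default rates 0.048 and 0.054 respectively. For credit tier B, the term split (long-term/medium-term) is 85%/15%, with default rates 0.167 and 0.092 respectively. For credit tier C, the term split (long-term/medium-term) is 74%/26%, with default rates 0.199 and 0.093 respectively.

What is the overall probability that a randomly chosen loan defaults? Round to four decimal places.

P(D|A) = 0.11·0.048 + 0.89·0.054 = 0.00528 + 0.04806 = 0.05334
P(D|B) = 0.85·0.167 + 0.15·0.092 = 0.14195 + 0.0138 = 0.15575
P(D|C) = 0.74·0.199 + 0.26·0.093 = 0.14726 + 0.02418 = 0.17144
By total probability over the outer partition,
P(D) = 0.25·0.05334 + 0.16·0.15575 + 0.59·0.17144
      = 0.013335 + 0.02492 + 0.1011496 = 0.1394046

0.1394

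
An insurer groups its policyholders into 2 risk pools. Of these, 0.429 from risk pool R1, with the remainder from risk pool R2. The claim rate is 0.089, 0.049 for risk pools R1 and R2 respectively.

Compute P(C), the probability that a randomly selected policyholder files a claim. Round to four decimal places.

0.0662

P(R2) = 1 − (0.429) = 0.571.
Using total probability over the partition,
P(C) = P(C|R1)·P(R1) + P(C|R2)·P(R2)
      = 0.089·0.429 + 0.049·0.571
      = 0.038181 + 0.027979 = 0.06616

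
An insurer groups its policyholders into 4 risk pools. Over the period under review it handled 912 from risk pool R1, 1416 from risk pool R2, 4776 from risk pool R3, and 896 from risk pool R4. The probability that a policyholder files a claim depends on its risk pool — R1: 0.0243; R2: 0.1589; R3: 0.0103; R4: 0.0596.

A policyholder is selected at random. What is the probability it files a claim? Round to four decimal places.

Total: 912 + 1416 + 4776 + 896 = 8000.
P(R1) = 912/8000 = 0.114. P(R2) = 1416/8000 = 0.177. P(R3) = 4776/8000 = 0.597. P(R4) = 896/8000 = 0.112.
P(C) = P(C|R1)·P(R1) + P(C|R2)·P(R2) + P(C|R3)·P(R3) + P(C|R4)·P(R4)
      = 0.0243·0.114 + 0.1589·0.177 + 0.0103·0.597 + 0.0596·0.112
      = 0.0027702 + 0.0281253 + 0.0061491 + 0.0066752 = 0.0437198

P(C) ≈ 0.0437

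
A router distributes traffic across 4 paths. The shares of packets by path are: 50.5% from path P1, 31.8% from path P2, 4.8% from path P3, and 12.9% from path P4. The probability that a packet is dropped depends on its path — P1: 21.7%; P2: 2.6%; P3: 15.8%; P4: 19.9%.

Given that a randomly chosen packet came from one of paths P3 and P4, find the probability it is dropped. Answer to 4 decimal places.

P(L|S) ≈ 0.1879

Let S = {P3, P4}.
P(S) = 0.048 + 0.129 = 0.177.
P(L ∩ S) = 0.158·0.048 + 0.199·0.129 = 0.007584 + 0.025671 = 0.033255.
P(L | S) = 0.033255 / 0.177 = 0.187881…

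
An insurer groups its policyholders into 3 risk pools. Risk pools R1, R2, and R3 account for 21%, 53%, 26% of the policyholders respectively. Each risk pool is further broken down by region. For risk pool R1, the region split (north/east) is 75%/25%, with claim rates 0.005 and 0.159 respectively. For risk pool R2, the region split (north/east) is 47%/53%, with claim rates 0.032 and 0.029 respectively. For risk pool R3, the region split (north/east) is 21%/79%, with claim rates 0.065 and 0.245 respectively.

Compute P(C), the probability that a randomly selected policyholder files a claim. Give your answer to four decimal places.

P(C|R1) = 0.75·0.005 + 0.25·0.159 = 0.00375 + 0.03975 = 0.0435
P(C|R2) = 0.47·0.032 + 0.53·0.029 = 0.01504 + 0.01537 = 0.03041
P(C|R3) = 0.21·0.065 + 0.79·0.245 = 0.01365 + 0.19355 = 0.2072
By total probability over the outer partition,
P(C) = 0.21·0.0435 + 0.53·0.03041 + 0.26·0.2072
      = 0.009135 + 0.0161173 + 0.053872 = 0.0791243

P(C) ≈ 0.0791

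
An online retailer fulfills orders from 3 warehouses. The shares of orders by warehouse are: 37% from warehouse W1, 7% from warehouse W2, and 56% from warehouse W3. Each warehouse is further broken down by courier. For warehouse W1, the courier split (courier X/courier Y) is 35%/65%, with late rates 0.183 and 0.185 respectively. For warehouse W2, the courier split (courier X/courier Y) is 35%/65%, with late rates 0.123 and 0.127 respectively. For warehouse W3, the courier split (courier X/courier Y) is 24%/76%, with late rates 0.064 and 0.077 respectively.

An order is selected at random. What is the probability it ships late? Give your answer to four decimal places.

P(L|W1) = 0.35·0.183 + 0.65·0.185 = 0.06405 + 0.12025 = 0.1843
P(L|W2) = 0.35·0.123 + 0.65·0.127 = 0.04305 + 0.08255 = 0.1256
P(L|W3) = 0.24·0.064 + 0.76·0.077 = 0.01536 + 0.05852 = 0.07388
Then overall,
P(L) = 0.37·0.1843 + 0.07·0.1256 + 0.56·0.07388
      = 0.068191 + 0.008792 + 0.0413728 = 0.1183558

P(L) ≈ 0.1184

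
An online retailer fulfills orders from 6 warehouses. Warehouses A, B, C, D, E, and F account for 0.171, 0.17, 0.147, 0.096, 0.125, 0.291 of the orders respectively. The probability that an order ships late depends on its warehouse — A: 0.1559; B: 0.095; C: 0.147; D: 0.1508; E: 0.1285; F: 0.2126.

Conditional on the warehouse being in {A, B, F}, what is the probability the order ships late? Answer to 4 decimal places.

Let S = {A, B, F}.
P(S) = 0.171 + 0.17 + 0.291 = 0.632.
P(L ∩ S) = 0.1559·0.171 + 0.095·0.17 + 0.2126·0.291 = 0.0266589 + 0.01615 + 0.0618666 = 0.1046755.
P(L | S) = 0.1046755 / 0.632 = 0.165626…

P(L|S) ≈ 0.1656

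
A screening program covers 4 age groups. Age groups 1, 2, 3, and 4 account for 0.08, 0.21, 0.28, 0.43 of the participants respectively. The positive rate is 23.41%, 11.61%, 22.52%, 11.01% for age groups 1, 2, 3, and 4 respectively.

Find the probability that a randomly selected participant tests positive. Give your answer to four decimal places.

By the law of total probability,
P(T) = P(T|1)·P(1) + P(T|2)·P(2) + P(T|3)·P(3) + P(T|4)·P(4)
      = 0.2341·0.08 + 0.1161·0.21 + 0.2252·0.28 + 0.1101·0.43
      = 0.018728 + 0.024381 + 0.063056 + 0.047343 = 0.153508

P(T) ≈ 0.1535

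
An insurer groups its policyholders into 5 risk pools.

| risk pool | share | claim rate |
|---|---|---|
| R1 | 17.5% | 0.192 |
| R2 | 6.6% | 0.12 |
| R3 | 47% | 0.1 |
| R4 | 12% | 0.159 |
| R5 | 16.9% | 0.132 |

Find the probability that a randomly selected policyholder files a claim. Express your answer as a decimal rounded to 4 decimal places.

0.1299

Summing over the partition,
P(C) = P(C|R1)·P(R1) + P(C|R2)·P(R2) + P(C|R3)·P(R3) + P(C|R4)·P(R4) + P(C|R5)·P(R5)
      = 0.192·0.175 + 0.12·0.066 + 0.1·0.47 + 0.159·0.12 + 0.132·0.169
      = 0.0336 + 0.00792 + 0.047 + 0.01908 + 0.022308 = 0.129908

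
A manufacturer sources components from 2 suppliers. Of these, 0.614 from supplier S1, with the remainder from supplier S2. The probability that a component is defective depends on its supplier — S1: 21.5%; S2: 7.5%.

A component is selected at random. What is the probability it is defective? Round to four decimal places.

P(D) ≈ 0.1610

P(S2) = 1 − (0.614) = 0.386.
P(D) = P(D|S1)·P(S1) + P(D|S2)·P(S2)
      = 0.215·0.614 + 0.075·0.386
      = 0.13201 + 0.02895 = 0.16096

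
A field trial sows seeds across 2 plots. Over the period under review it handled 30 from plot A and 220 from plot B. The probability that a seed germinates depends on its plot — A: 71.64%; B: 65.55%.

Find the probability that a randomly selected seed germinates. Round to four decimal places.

P(G) ≈ 0.6628

Total: 30 + 220 = 250.
P(A) = 30/250 = 0.12. P(B) = 220/250 = 0.88.
P(G) = P(G|A)·P(A) + P(G|B)·P(B)
      = 0.7164·0.12 + 0.6555·0.88
      = 0.085968 + 0.57684 = 0.662808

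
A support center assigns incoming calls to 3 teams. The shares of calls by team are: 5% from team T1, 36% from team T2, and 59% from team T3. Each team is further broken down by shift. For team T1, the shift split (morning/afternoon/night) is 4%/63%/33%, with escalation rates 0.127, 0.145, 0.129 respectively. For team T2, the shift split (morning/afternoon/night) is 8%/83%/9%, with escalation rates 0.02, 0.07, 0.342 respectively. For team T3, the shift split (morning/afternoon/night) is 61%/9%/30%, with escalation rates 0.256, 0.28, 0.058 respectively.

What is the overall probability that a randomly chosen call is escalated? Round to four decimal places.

P(E|T1) = 0.04·0.127 + 0.63·0.145 + 0.33·0.129 = 0.00508 + 0.09135 + 0.04257 = 0.139
P(E|T2) = 0.08·0.02 + 0.83·0.07 + 0.09·0.342 = 0.0016 + 0.0581 + 0.03078 = 0.09048
P(E|T3) = 0.61·0.256 + 0.09·0.28 + 0.3·0.058 = 0.15616 + 0.0252 + 0.0174 = 0.19876
Then overall,
P(E) = 0.05·0.139 + 0.36·0.09048 + 0.59·0.19876
      = 0.00695 + 0.0325728 + 0.1172684 = 0.1567912

P(E) ≈ 0.1568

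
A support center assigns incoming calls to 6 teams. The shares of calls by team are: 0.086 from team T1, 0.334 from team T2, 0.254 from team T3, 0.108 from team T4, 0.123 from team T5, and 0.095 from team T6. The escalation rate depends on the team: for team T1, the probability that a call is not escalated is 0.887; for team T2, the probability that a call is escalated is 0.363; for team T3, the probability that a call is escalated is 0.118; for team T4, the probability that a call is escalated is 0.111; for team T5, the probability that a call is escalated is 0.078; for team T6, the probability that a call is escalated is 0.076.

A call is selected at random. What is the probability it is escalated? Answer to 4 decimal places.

P(E) ≈ 0.1897

P(E|T1) = 1 − 0.887 = 0.113.
Using total probability over the partition,
P(E) = P(E|T1)·P(T1) + P(E|T2)·P(T2) + P(E|T3)·P(T3) + P(E|T4)·P(T4) + P(E|T5)·P(T5) + P(E|T6)·P(T6)
      = 0.113·0.086 + 0.363·0.334 + 0.118·0.254 + 0.111·0.108 + 0.078·0.123 + 0.076·0.095
      = 0.009718 + 0.121242 + 0.029972 + 0.011988 + 0.009594 + 0.00722 = 0.189734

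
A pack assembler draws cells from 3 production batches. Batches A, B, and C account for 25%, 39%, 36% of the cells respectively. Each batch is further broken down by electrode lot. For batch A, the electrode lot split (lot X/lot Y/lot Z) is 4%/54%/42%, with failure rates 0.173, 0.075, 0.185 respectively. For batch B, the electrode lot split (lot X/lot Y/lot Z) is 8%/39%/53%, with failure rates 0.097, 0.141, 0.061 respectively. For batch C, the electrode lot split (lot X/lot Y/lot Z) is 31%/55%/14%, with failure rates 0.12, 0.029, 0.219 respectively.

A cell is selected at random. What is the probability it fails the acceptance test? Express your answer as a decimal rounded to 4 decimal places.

P(F) ≈ 0.0985

P(F|A) = 0.04·0.173 + 0.54·0.075 + 0.42·0.185 = 0.00692 + 0.0405 + 0.0777 = 0.12512
P(F|B) = 0.08·0.097 + 0.39·0.141 + 0.53·0.061 = 0.00776 + 0.05499 + 0.03233 = 0.09508
P(F|C) = 0.31·0.12 + 0.55·0.029 + 0.14·0.219 = 0.0372 + 0.01595 + 0.03066 = 0.08381
By total probability over the outer partition,
P(F) = 0.25·0.12512 + 0.39·0.09508 + 0.36·0.08381
      = 0.03128 + 0.0370812 + 0.0301716 = 0.0985328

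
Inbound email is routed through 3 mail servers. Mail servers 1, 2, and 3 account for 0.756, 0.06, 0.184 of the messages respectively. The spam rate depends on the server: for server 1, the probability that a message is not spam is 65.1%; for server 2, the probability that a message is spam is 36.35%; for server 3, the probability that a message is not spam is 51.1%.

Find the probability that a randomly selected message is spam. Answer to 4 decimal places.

0.3756

P(S|1) = 1 − 0.651 = 0.349.
P(S|3) = 1 − 0.511 = 0.489.
Summing over the partition,
P(S) = P(S|1)·P(1) + P(S|2)·P(2) + P(S|3)·P(3)
      = 0.349·0.756 + 0.3635·0.06 + 0.489·0.184
      = 0.263844 + 0.02181 + 0.089976 = 0.37563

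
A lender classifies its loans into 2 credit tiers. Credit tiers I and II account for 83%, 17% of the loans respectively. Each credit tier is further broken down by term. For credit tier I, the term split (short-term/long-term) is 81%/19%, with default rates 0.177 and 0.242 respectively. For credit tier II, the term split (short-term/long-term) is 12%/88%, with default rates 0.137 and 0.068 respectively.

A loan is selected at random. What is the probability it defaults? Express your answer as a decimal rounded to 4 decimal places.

P(D) ≈ 0.1701

P(D|I) = 0.81·0.177 + 0.19·0.242 = 0.14337 + 0.04598 = 0.18935
P(D|II) = 0.12·0.137 + 0.88·0.068 = 0.01644 + 0.05984 = 0.07628
Then overall,
P(D) = 0.83·0.18935 + 0.17·0.07628
      = 0.1571605 + 0.0129676 = 0.1701281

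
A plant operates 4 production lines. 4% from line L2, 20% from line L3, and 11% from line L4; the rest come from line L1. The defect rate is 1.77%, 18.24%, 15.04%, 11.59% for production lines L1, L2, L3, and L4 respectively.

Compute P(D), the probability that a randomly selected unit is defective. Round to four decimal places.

P(D) ≈ 0.0616

P(L1) = 1 − (0.04 + 0.2 + 0.11) = 0.65.
Using total probability over the partition,
P(D) = P(D|L1)·P(L1) + P(D|L2)·P(L2) + P(D|L3)·P(L3) + P(D|L4)·P(L4)
      = 0.0177·0.65 + 0.1824·0.04 + 0.1504·0.2 + 0.1159·0.11
      = 0.011505 + 0.007296 + 0.03008 + 0.012749 = 0.06163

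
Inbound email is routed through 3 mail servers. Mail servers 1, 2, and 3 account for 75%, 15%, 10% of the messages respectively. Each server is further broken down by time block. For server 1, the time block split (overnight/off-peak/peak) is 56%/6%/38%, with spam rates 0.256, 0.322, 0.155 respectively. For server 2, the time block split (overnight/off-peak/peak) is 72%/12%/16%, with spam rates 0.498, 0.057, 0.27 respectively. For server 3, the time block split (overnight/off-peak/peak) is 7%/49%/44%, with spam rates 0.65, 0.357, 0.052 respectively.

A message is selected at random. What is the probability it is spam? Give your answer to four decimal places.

0.2518

P(S|1) = 0.56·0.256 + 0.06·0.322 + 0.38·0.155 = 0.14336 + 0.01932 + 0.0589 = 0.22158
P(S|2) = 0.72·0.498 + 0.12·0.057 + 0.16·0.27 = 0.35856 + 0.00684 + 0.0432 = 0.4086
P(S|3) = 0.07·0.65 + 0.49·0.357 + 0.44·0.052 = 0.0455 + 0.17493 + 0.02288 = 0.24331
By total probability over the outer partition,
P(S) = 0.75·0.22158 + 0.15·0.4086 + 0.1·0.24331
      = 0.166185 + 0.06129 + 0.024331 = 0.251806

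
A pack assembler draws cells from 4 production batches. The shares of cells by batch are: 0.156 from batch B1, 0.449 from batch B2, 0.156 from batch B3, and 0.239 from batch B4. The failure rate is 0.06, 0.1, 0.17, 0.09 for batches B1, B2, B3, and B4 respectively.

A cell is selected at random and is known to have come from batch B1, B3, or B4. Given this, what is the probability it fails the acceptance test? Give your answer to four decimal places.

Let S = {B1, B3, B4}.
P(S) = 0.156 + 0.156 + 0.239 = 0.551.
P(F ∩ S) = 0.06·0.156 + 0.17·0.156 + 0.09·0.239 = 0.00936 + 0.02652 + 0.02151 = 0.05739.
P(F | S) = 0.05739 / 0.551 = 0.104156…

0.1042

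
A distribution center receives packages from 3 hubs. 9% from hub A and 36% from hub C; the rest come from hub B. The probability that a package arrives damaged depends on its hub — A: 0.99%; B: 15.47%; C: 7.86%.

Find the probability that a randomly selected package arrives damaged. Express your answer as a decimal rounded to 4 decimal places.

P(B) = 1 − (0.09 + 0.36) = 0.55.
Using total probability over the partition,
P(D) = P(D|A)·P(A) + P(D|B)·P(B) + P(D|C)·P(C)
      = 0.0099·0.09 + 0.1547·0.55 + 0.0786·0.36
      = 0.000891 + 0.085085 + 0.028296 = 0.114272

0.1143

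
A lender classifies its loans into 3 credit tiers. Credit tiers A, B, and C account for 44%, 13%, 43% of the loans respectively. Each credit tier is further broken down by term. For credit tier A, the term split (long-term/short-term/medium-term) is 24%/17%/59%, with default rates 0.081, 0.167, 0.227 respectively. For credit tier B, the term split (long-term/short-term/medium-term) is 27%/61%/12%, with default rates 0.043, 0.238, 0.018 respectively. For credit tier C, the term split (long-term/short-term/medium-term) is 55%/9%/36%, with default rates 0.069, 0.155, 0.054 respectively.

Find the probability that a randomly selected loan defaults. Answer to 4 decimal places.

P(D) ≈ 0.1313

P(D|A) = 0.24·0.081 + 0.17·0.167 + 0.59·0.227 = 0.01944 + 0.02839 + 0.13393 = 0.18176
P(D|B) = 0.27·0.043 + 0.61·0.238 + 0.12·0.018 = 0.01161 + 0.14518 + 0.00216 = 0.15895
P(D|C) = 0.55·0.069 + 0.09·0.155 + 0.36·0.054 = 0.03795 + 0.01395 + 0.01944 = 0.07134
By total probability over the outer partition,
P(D) = 0.44·0.18176 + 0.13·0.15895 + 0.43·0.07134
      = 0.0799744 + 0.0206635 + 0.0306762 = 0.1313141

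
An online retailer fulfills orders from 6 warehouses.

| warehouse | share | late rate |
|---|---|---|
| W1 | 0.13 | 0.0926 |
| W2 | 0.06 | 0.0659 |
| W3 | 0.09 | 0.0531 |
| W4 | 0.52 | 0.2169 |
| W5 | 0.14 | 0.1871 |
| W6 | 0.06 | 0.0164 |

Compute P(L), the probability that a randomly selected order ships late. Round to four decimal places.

P(L) ≈ 0.1607

Summing over the partition,
P(L) = P(L|W1)·P(W1) + P(L|W2)·P(W2) + P(L|W3)·P(W3) + P(L|W4)·P(W4) + P(L|W5)·P(W5) + P(L|W6)·P(W6)
      = 0.0926·0.13 + 0.0659·0.06 + 0.0531·0.09 + 0.2169·0.52 + 0.1871·0.14 + 0.0164·0.06
      = 0.012038 + 0.003954 + 0.004779 + 0.112788 + 0.026194 + 0.000984 = 0.160737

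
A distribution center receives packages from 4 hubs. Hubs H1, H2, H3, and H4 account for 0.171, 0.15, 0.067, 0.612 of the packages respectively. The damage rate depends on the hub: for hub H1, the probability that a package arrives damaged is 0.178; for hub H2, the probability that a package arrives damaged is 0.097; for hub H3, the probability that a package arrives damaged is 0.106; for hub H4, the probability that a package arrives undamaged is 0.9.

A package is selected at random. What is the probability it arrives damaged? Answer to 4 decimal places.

P(D|H4) = 1 − 0.9 = 0.1.
P(D) = P(D|H1)·P(H1) + P(D|H2)·P(H2) + P(D|H3)·P(H3) + P(D|H4)·P(H4)
      = 0.178·0.171 + 0.097·0.15 + 0.106·0.067 + 0.1·0.612
      = 0.030438 + 0.01455 + 0.007102 + 0.0612 = 0.11329

P(D) ≈ 0.1133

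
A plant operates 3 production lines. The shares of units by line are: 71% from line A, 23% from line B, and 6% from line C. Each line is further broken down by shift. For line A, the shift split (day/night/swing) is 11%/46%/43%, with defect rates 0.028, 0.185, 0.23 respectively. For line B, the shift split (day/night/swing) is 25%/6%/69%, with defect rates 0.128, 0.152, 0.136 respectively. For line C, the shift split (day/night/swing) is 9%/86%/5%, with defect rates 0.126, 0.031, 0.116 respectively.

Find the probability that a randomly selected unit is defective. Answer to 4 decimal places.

P(D|A) = 0.11·0.028 + 0.46·0.185 + 0.43·0.23 = 0.00308 + 0.0851 + 0.0989 = 0.18708
P(D|B) = 0.25·0.128 + 0.06·0.152 + 0.69·0.136 = 0.032 + 0.00912 + 0.09384 = 0.13496
P(D|C) = 0.09·0.126 + 0.86·0.031 + 0.05·0.116 = 0.01134 + 0.02666 + 0.0058 = 0.0438
Then overall,
P(D) = 0.71·0.18708 + 0.23·0.13496 + 0.06·0.0438
      = 0.1328268 + 0.0310408 + 0.002628 = 0.1664956

P(D) ≈ 0.1665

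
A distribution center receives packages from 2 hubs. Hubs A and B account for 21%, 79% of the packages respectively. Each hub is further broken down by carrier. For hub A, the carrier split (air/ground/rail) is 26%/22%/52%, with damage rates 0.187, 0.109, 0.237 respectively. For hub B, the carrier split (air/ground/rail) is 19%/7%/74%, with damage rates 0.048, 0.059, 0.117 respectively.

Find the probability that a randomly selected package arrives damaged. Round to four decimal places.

0.1200

P(D|A) = 0.26·0.187 + 0.22·0.109 + 0.52·0.237 = 0.04862 + 0.02398 + 0.12324 = 0.19584
P(D|B) = 0.19·0.048 + 0.07·0.059 + 0.74·0.117 = 0.00912 + 0.00413 + 0.08658 = 0.09983
By total probability over the outer partition,
P(D) = 0.21·0.19584 + 0.79·0.09983
      = 0.0411264 + 0.0788657 = 0.1199921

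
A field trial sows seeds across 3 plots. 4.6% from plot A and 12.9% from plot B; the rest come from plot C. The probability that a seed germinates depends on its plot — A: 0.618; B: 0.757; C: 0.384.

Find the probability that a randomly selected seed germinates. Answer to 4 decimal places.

0.4429

P(C) = 1 − (0.046 + 0.129) = 0.825.
Using total probability over the partition,
P(G) = P(G|A)·P(A) + P(G|B)·P(B) + P(G|C)·P(C)
      = 0.618·0.046 + 0.757·0.129 + 0.384·0.825
      = 0.028428 + 0.097653 + 0.3168 = 0.442881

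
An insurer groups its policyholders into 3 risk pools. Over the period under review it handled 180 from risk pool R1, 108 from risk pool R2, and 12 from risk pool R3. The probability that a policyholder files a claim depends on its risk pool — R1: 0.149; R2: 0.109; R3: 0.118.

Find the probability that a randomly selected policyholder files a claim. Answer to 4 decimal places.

Total: 180 + 108 + 12 = 300.
P(R1) = 180/300 = 0.6. P(R2) = 108/300 = 0.36. P(R3) = 12/300 = 0.04.
Summing over the partition,
P(C) = P(C|R1)·P(R1) + P(C|R2)·P(R2) + P(C|R3)·P(R3)
      = 0.149·0.6 + 0.109·0.36 + 0.118·0.04
      = 0.0894 + 0.03924 + 0.00472 = 0.13336

P(C) ≈ 0.1334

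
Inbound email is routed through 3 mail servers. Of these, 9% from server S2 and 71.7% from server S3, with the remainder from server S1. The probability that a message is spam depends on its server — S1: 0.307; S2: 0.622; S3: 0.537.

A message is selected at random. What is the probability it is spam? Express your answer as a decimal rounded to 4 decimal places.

0.5003

P(S1) = 1 − (0.09 + 0.717) = 0.193.
Using total probability over the partition,
P(S) = P(S|S1)·P(S1) + P(S|S2)·P(S2) + P(S|S3)·P(S3)
      = 0.307·0.193 + 0.622·0.09 + 0.537·0.717
      = 0.059251 + 0.05598 + 0.385029 = 0.50026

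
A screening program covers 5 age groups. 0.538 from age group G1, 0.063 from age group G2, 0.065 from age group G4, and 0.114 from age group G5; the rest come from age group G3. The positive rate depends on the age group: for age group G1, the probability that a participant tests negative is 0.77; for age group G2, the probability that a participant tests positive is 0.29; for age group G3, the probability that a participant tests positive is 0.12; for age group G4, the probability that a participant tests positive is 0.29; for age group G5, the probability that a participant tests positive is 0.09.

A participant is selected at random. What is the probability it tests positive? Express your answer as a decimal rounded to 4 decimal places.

P(G3) = 1 − (0.538 + 0.063 + 0.065 + 0.114) = 0.22.
P(T|G1) = 1 − 0.77 = 0.23.
By the law of total probability,
P(T) = P(T|G1)·P(G1) + P(T|G2)·P(G2) + P(T|G3)·P(G3) + P(T|G4)·P(G4) + P(T|G5)·P(G5)
      = 0.23·0.538 + 0.29·0.063 + 0.12·0.22 + 0.29·0.065 + 0.09·0.114
      = 0.12374 + 0.01827 + 0.0264 + 0.01885 + 0.01026 = 0.19752

P(T) ≈ 0.1975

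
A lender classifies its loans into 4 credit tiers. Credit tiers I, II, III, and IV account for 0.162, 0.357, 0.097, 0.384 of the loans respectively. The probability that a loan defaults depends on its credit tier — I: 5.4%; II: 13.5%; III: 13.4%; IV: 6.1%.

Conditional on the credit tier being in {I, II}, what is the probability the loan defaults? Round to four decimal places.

Let S = {I, II}.
P(S) = 0.162 + 0.357 = 0.519.
P(D ∩ S) = 0.054·0.162 + 0.135·0.357 = 0.008748 + 0.048195 = 0.056943.
P(D | S) = 0.056943 / 0.519 = 0.109717…

P(D|S) ≈ 0.1097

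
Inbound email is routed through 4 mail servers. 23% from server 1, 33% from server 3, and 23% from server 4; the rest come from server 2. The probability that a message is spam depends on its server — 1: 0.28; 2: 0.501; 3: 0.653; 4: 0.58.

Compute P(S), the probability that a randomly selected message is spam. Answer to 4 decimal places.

P(2) = 1 − (0.23 + 0.33 + 0.23) = 0.21.
P(S) = P(S|1)·P(1) + P(S|2)·P(2) + P(S|3)·P(3) + P(S|4)·P(4)
      = 0.28·0.23 + 0.501·0.21 + 0.653·0.33 + 0.58·0.23
      = 0.0644 + 0.10521 + 0.21549 + 0.1334 = 0.5185

0.5185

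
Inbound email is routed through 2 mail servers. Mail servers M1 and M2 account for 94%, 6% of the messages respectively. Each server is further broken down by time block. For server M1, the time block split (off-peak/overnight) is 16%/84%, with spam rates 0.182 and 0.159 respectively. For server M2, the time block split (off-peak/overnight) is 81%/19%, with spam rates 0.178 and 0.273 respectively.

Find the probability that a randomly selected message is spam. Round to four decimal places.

P(S|M1) = 0.16·0.182 + 0.84·0.159 = 0.02912 + 0.13356 = 0.16268
P(S|M2) = 0.81·0.178 + 0.19·0.273 = 0.14418 + 0.05187 = 0.19605
By total probability over the outer partition,
P(S) = 0.94·0.16268 + 0.06·0.19605
      = 0.1529192 + 0.011763 = 0.1646822

0.1647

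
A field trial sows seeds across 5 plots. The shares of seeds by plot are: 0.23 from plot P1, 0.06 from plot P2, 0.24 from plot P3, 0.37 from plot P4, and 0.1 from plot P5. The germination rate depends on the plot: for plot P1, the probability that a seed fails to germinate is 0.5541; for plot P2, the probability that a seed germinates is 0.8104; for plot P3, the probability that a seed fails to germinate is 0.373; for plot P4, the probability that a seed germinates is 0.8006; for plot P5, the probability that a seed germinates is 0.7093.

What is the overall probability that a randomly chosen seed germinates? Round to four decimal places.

P(G|P1) = 1 − 0.5541 = 0.4459.
P(G|P3) = 1 − 0.373 = 0.627.
Summing over the partition,
P(G) = P(G|P1)·P(P1) + P(G|P2)·P(P2) + P(G|P3)·P(P3) + P(G|P4)·P(P4) + P(G|P5)·P(P5)
      = 0.4459·0.23 + 0.8104·0.06 + 0.627·0.24 + 0.8006·0.37 + 0.7093·0.1
      = 0.102557 + 0.048624 + 0.15048 + 0.296222 + 0.07093 = 0.668813

P(G) ≈ 0.6688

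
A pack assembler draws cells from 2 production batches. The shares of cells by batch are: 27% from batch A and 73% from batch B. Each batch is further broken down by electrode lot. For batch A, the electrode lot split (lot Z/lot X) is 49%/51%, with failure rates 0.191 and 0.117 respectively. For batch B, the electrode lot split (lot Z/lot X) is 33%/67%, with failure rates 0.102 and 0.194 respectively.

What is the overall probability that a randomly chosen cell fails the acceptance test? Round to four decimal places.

P(F) ≈ 0.1608

P(F|A) = 0.49·0.191 + 0.51·0.117 = 0.09359 + 0.05967 = 0.15326
P(F|B) = 0.33·0.102 + 0.67·0.194 = 0.03366 + 0.12998 = 0.16364
By total probability over the outer partition,
P(F) = 0.27·0.15326 + 0.73·0.16364
      = 0.0413802 + 0.1194572 = 0.1608374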